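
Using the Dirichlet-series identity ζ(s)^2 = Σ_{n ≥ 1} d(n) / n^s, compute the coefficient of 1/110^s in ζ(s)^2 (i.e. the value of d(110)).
d(110) = 8

ζ(s)^2 = (Σ 1/m^s)(Σ 1/k^s). The coefficient of 1/n^s in the product is the number of ordered pairs (m, k) with mk = n, which equals d(n). For n = 110, divisors are [1, 2, 5, 10, 11, 22, 55, 110], so d(110) = 8.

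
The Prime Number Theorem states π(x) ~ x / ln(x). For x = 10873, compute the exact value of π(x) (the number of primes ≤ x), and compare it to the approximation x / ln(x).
π(10873) = 1322;  x/ln(x) ≈ 1169.89;  relative error ≈ 11.51%.

Directly count primes up to 10873: π(10873) = 1322. The PNT approximation gives 10873/ln(10873) ≈ 10873/9.29404 ≈ 1169.89. Relative error (π(x) − x/ln(x)) / π(x) ≈ 11.51%; the approximation is known to undercount slightly (Li(x) is a better estimate).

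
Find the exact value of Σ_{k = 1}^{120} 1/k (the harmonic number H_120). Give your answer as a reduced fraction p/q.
H_120 = 18661952910524692834612799443020757786224277983797/3475956553913558034594585593659201286533187398464

Direct summation: H_120 = 1 + 1/2 + ... + 1/120. The least common denominator is lcm(1, ..., 120) = 955888052326228459513511038256280353796626534577600; over this denominator the numerator is 955888052326228459513511038256280353796626534577600 + 477944026163114229756755519128140176898313267288800 + 318629350775409486504503679418760117932208844859200 + 238972013081557114878377759564070088449156633644400 + 191177610465245691902702207651256070759325306915520 + 159314675387704743252251839709380058966104422429600 + 136555436046604065644787291179468621970946647796800 + 119486006540778557439188879782035044224578316822200 + 106209783591803162168167893139586705977402948286400 + 95588805232622845951351103825628035379662653457760 + 86898913847838950864864639841480032163329684961600 + 79657337693852371626125919854690029483052211214800 + 73529850178940650731808541404329257984355887275200 + 68277718023302032822393645589734310985473323898400 + 63725870155081897300900735883752023586441768971840 + 59743003270389278719594439891017522112289158411100 + 56228708960366379971383002250369432576272149092800 + 53104891795901581084083946569793352988701474143200 + 50309897490854129448079528329277913357717186030400 + 47794402616311422975675551912814017689831326728880 + 45518478682201355214929097059822873990315549265600 + 43449456923919475432432319920740016081664842480800 + 41560350101140367804935262532881754512896805851200 + 39828668846926185813062959927345014741526105607400 + 38235522093049138380540441530251214151865061383104 + 36764925089470325365904270702164628992177943637600 + 35403261197267720722722631046528901992467649428800 + 34138859011651016411196822794867155492736661949200 + 32961656976766498603914173732975184613676777054400 + 31862935077540948650450367941876011793220884485920 + 30835098462136401919790678653428398509568597889600 + 29871501635194639359797219945508761056144579205550 + 28966304615946316954954879947160010721109894987200 + 28114354480183189985691501125184716288136074546400 + 27311087209320813128957458235893724394189329559360 + 26552445897950790542041973284896676494350737071600 + 25834812225033201608473271304223793345854771204800 + 25154948745427064724039764164638956678858593015200 + 24509950059646883577269513801443085994785295758400 + 23897201308155711487837775956407008844915663364440 + 23314342739664108768622220445275130580405525233600 + 22759239341100677607464548529911436995157774632800 + 22229954705261126965430489261773961716200617083200 + 21724728461959737716216159960370008040832421240400 + 21241956718360632433633578627917341195480589657280 + 20780175050570183902467631266440877256448402925600 + 20338043666515499138585341239495326676523968820800 + 19914334423463092906531479963672507370763052803700 + 19507919435229152234969613025638374567278092542400 + 19117761046524569190270220765125607075932530691552 + 18742902986788793323794334083456477525424049697600 + 18382462544735162682952135351082314496088971818800 + 18035623628796763387047378080307176486728802539200 + 17701630598633860361361315523264450996233824714400 + 17379782769567790172972927968296006432665936992320 + 17069429505825508205598411397433577746368330974600 + 16769965830284709816026509443092637785905728676800 + 16480828488383249301957086866487592306838388527200 + 16201492412308956940906966750106446674519093806400 + 15931467538770474325225183970938005896610442242960 + 15670295939774237041205098987807874652403713681600 + 15417549231068200959895339326714199254784298944800 + 15172826227400451738309699019940957996771849755200 + 14935750817597319679898609972754380528072289602775 + 14705970035788130146361708280865851596871177455040 + 14483152307973158477477439973580005360554947493600 + 14266985855615350141992702063526572444725769172800 + 14057177240091594992845750562592358144068037273200 + 13853450033713455934978420844293918170965601950400 + 13655543604660406564478729117946862197094664779680 + 13463212004594767035401563919102540194318683585600 + 13276222948975395271020986642448338247175368535800 + 13094356881181211774157685455565484298583925131200 + 12917406112516600804236635652111896672927385602400 + 12745174031016379460180147176750404717288353794368 + 12577474372713532362019882082319478339429296507600 + 12414130549691278694980662834497147451904240708800 + 12254975029823441788634756900721542997392647879200 + 12099848763623145057133051117168105744261095374400 + 11948600654077855743918887978203504422457831682220 + 11801087065755906907574210348842967330822549809600 + 11657171369832054384311110222637565290202762616800 + 11516723522002752524259169135617835587911163067200 + 11379619670550338803732274264955718497578887316400 + 11245741792073275994276600450073886515254429818560 + 11114977352630563482715244630886980858100308541600 + 10987218992255499534638057910991728204558925684800 + 10862364230979868858108079980185004020416210620200 + 10740315194676724264196753238834610716816028478400 + 10620978359180316216816789313958670597740294828640 + 10504264311277235818829791629189893997765126753600 + 10390087525285091951233815633220438628224201462800 + 10278366154045467306596892884476132836522865963200 + 10169021833257749569292670619747663338261984410400 + 10061979498170825889615905665855582671543437206080 + 9957167211731546453265739981836253685381526401850 + 9854516003363179994984649878930725296872438500800 + 9753959717614576117484806512819187283639046271200 + 9655434871982105651651626649053336907036631662400 + 9558880523262284595135110382562803537966265345776 + 9464238141843846133797138992636439146501252817600 + 9371451493394396661897167041728238762712024848800 + 9280466527439111257412728526760003434918704219200 + 9191231272367581341476067675541157248044485909400 + 9103695736440271042985819411964574798063109853120 + 9017811814398381693523689040153588243364401269600 + 8933533199310546350593561105198881811183425556800 + 8850815299316930180680657761632225498116912357200 + 8769615158956224399206523286754865631161711326400 + 8689891384783895086486463984148003216332968496160 + 8611604075011067202824423768074597781951590401600 + 8534714752912754102799205698716788873184165487300 + 8459186303771933270031071135011330564571916235200 + 8384982915142354908013254721546318892952864338400 + 8312070020228073560987052506576350902579361170240 + 8240414244191624650978543433243796153419194263600 + 8169983353215627859089837933814361998261765252800 + 8100746206154478470453483375053223337259546903200 + 8032672708623768567340428892909918939467449870400 + 7965733769385237162612591985469002948305221121480 = 5132037050394290529518519846830708391211676445544175, so H_120 = 5132037050394290529518519846830708391211676445544175/955888052326228459513511038256280353796626534577600; reducing by gcd(5132037050394290529518519846830708391211676445544175, 955888052326228459513511038256280353796626534577600) = 275 gives 18661952910524692834612799443020757786224277983797/3475956553913558034594585593659201286533187398464 ≈ 5.36887. (The PNT-adjacent estimate ln(120) + γ ≈ 5.36471 matches within O(1/n).)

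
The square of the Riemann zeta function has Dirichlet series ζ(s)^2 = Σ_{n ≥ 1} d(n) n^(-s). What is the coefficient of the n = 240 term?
d(240) = 20

ζ(s)^2 = (Σ 1/m^s)(Σ 1/k^s). The coefficient of 1/n^s in the product is the number of ordered pairs (m, k) with mk = n, which equals d(n). For n = 240, divisors are [1, 2, 3, 4, 5, 6, 8, 10, 12, 15, 16, 20, 24, 30, 40, 48, 60, 80, 120, 240], so d(240) = 20.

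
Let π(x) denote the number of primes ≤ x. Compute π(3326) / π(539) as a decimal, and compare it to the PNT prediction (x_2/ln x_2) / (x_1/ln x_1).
π(3326)/π(539) = 468/99 ≈ 4.7273;  PNT prediction ≈ 4.7860.

π(539) = 99 and π(3326) = 468, so π(3326)/π(539) ≈ 4.7273. The PNT-predicted ratio is (3326/ln(3326)) / (539/ln(539)) ≈ 4.7860. The two agree to within a few percent, as expected.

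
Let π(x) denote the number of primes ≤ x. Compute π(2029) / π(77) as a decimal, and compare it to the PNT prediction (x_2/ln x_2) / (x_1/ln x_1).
π(2029)/π(77) = 308/21 ≈ 14.6667;  PNT prediction ≈ 15.0305.

π(77) = 21 and π(2029) = 308, so π(2029)/π(77) ≈ 14.6667. The PNT-predicted ratio is (2029/ln(2029)) / (77/ln(77)) ≈ 15.0305. The two agree to within a few percent, as expected.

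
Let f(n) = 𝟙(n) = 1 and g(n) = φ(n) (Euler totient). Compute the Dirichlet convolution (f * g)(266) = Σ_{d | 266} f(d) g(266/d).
(𝟙 * φ)(266) = 266

Divisors of 266: [1, 2, 7, 14, 19, 38, 133, 266]. For each d | 266:
  d = 1: 𝟙(1) · φ(266/1) = 1 · 108 = 108
  d = 2: 𝟙(2) · φ(266/2) = 1 · 108 = 108
  d = 7: 𝟙(7) · φ(266/7) = 1 · 18 = 18
  d = 14: 𝟙(14) · φ(266/14) = 1 · 18 = 18
  d = 19: 𝟙(19) · φ(266/19) = 1 · 6 = 6
  d = 38: 𝟙(38) · φ(266/38) = 1 · 6 = 6
  d = 133: 𝟙(133) · φ(266/133) = 1 · 1 = 1
  d = 266: 𝟙(266) · φ(266/266) = 1 · 1 = 1
Summing: (𝟙 * φ)(266) = 108 + 108 + 18 + 18 + 6 + 6 + 1 + 1 = 266.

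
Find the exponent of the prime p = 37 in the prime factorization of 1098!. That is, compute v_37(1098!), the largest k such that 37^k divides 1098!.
v_37(1098!) = 29

Legendre's formula: v_p(n!) = Σ_{k ≥ 1} ⌊n / p^k⌋. For p = 37, n = 1098, the terms are:
  ⌊1098/37^1⌋ = ⌊1098/37⌋ = 29
(the next term ⌊1098/37^2⌋ = 0, terminating the sum). Summing: v_37(1098!) = 29 = 29.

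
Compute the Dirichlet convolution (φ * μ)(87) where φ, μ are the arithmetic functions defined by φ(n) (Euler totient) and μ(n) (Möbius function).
(φ * μ)(87) = 27

Divisors of 87: [1, 3, 29, 87]. For each d | 87:
  d = 1: φ(1) · μ(87/1) = 1 · 1 = 1
  d = 3: φ(3) · μ(87/3) = 2 · -1 = -2
  d = 29: φ(29) · μ(87/29) = 28 · -1 = -28
  d = 87: φ(87) · μ(87/87) = 56 · 1 = 56
Summing: (φ * μ)(87) = 1 + -2 + -28 + 56 = 27.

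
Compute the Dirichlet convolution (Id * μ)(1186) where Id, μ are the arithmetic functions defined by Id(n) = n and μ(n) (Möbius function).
(Id * μ)(1186) = 592

Divisors of 1186: [1, 2, 593, 1186]. For each d | 1186:
  d = 1: Id(1) · μ(1186/1) = 1 · 1 = 1
  d = 2: Id(2) · μ(1186/2) = 2 · -1 = -2
  d = 593: Id(593) · μ(1186/593) = 593 · -1 = -593
  d = 1186: Id(1186) · μ(1186/1186) = 1186 · 1 = 1186
Summing: (Id * μ)(1186) = 1 + -2 + -593 + 1186 = 592.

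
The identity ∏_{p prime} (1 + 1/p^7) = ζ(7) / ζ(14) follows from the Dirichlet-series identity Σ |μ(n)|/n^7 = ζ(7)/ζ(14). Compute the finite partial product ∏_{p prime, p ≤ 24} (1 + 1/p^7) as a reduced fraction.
∏ = 1213055423679013780431254747580653474818754487990016/1203084832226034935165248483197620256588271403484375

The primes p ≤ 24 are [2, 3, 5, 7, 11, 13, 17, 19, 23]. For each, (1 + 1/p^7) = (p^7 + 1)/p^7. Multiplying these fractions over p ∈ [2, 3, 5, 7, 11, 13, 17, 19, 23] gives 1213055423679013780431254747580653474818754487990016/1203084832226034935165248483197620256588271403484375. (In the limit P → ∞ this tends to ζ(7)/ζ(14).)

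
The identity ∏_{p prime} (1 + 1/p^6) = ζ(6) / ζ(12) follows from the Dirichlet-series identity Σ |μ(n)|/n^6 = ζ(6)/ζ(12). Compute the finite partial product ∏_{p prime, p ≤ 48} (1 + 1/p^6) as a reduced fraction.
∏ = 862155056480201047883460386910418315829132841121015872043175453729006428800800000/847666095717512475523225986389496867701830685289319692004055511811488189213173229

The primes p ≤ 48 are [2, 3, 5, 7, 11, 13, 17, 19, 23, 29, 31, 37, 41, 43, 47]. For each, (1 + 1/p^6) = (p^6 + 1)/p^6. Multiplying these fractions over p ∈ [2, 3, 5, 7, 11, 13, 17, 19, 23, 29, 31, 37, 41, 43, 47] gives 862155056480201047883460386910418315829132841121015872043175453729006428800800000/847666095717512475523225986389496867701830685289319692004055511811488189213173229. (In the limit P → ∞ this tends to ζ(6)/ζ(12).)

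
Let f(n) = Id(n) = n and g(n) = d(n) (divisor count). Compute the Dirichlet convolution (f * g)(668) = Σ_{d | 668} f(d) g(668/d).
(Id * d)(668) = 1859

Divisors of 668: [1, 2, 4, 167, 334, 668]. For each d | 668:
  d = 1: Id(1) · d(668/1) = 1 · 6 = 6
  d = 2: Id(2) · d(668/2) = 2 · 4 = 8
  d = 4: Id(4) · d(668/4) = 4 · 2 = 8
  d = 167: Id(167) · d(668/167) = 167 · 3 = 501
  d = 334: Id(334) · d(668/334) = 334 · 2 = 668
  d = 668: Id(668) · d(668/668) = 668 · 1 = 668
Summing: (Id * d)(668) = 6 + 8 + 8 + 501 + 668 + 668 = 1859.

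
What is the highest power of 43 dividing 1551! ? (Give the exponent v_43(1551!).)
v_43(1551!) = 36

Legendre's formula: v_p(n!) = Σ_{k ≥ 1} ⌊n / p^k⌋. For p = 43, n = 1551, the terms are:
  ⌊1551/43^1⌋ = ⌊1551/43⌋ = 36
(the next term ⌊1551/43^2⌋ = 0, terminating the sum). Summing: v_43(1551!) = 36 = 36.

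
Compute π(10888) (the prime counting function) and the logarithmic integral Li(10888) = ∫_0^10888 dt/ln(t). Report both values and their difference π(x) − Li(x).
π(10888) = 1323;  Li(10888) ≈ 1342.10;  π(x) − Li(x) ≈ -19.10.

Direct count of primes ≤ 10888 gives π(10888) = 1323. Numerical evaluation of the logarithmic integral gives Li(10888) ≈ 1342.10. The difference π(x) − Li(x) ≈ -19.10 is typically negative for small/moderate x (Li(x) overestimates), though Littlewood's theorem shows this sign changes infinitely often.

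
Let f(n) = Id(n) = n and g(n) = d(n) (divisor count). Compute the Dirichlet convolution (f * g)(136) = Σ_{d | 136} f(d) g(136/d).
(Id * d)(136) = 494

Divisors of 136: [1, 2, 4, 8, 17, 34, 68, 136]. For each d | 136:
  d = 1: Id(1) · d(136/1) = 1 · 8 = 8
  d = 2: Id(2) · d(136/2) = 2 · 6 = 12
  d = 4: Id(4) · d(136/4) = 4 · 4 = 16
  d = 8: Id(8) · d(136/8) = 8 · 2 = 16
  d = 17: Id(17) · d(136/17) = 17 · 4 = 68
  d = 34: Id(34) · d(136/34) = 34 · 3 = 102
  d = 68: Id(68) · d(136/68) = 68 · 2 = 136
  d = 136: Id(136) · d(136/136) = 136 · 1 = 136
Summing: (Id * d)(136) = 8 + 12 + 16 + 16 + 68 + 102 + 136 + 136 = 494.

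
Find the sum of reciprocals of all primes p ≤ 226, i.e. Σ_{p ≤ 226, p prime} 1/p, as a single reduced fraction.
Σ 1/p = 718699639327957473429492425322377115938612460993073775465130392853544377727917042657991/367009731827331916465034565550136732339800312955331782619462457039988073311157667212930

π(226) = 48, so the primes ≤ 226 are [2, 3, 5, 7, 11, 13, 17, 19, 23, 29, 31, 37, 41, 43, 47, 53, 59, 61, 67, 71, 73, 79, 83, 89, 97, 101, 103, 107, 109, 113, 127, 131, 137, 139, 149, 151, 157, 163, 167, 173, 179, 181, 191, 193, 197, 199, 211, 223]. Summing 1/p over these primes: 718699639327957473429492425322377115938612460993073775465130392853544377727917042657991/367009731827331916465034565550136732339800312955331782619462457039988073311157667212930 ≈ 1.9583. Mertens estimate ln ln(226) + 0.2615 ≈ 1.9517.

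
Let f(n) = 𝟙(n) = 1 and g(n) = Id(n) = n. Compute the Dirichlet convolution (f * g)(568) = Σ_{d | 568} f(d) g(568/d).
(𝟙 * Id)(568) = 1080

Divisors of 568: [1, 2, 4, 8, 71, 142, 284, 568]. For each d | 568:
  d = 1: 𝟙(1) · Id(568/1) = 1 · 568 = 568
  d = 2: 𝟙(2) · Id(568/2) = 1 · 284 = 284
  d = 4: 𝟙(4) · Id(568/4) = 1 · 142 = 142
  d = 8: 𝟙(8) · Id(568/8) = 1 · 71 = 71
  d = 71: 𝟙(71) · Id(568/71) = 1 · 8 = 8
  d = 142: 𝟙(142) · Id(568/142) = 1 · 4 = 4
  d = 284: 𝟙(284) · Id(568/284) = 1 · 2 = 2
  d = 568: 𝟙(568) · Id(568/568) = 1 · 1 = 1
Summing: (𝟙 * Id)(568) = 568 + 284 + 142 + 71 + 8 + 4 + 2 + 1 = 1080.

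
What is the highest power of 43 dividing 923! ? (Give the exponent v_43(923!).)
v_43(923!) = 21

Legendre's formula: v_p(n!) = Σ_{k ≥ 1} ⌊n / p^k⌋. For p = 43, n = 923, the terms are:
  ⌊923/43^1⌋ = ⌊923/43⌋ = 21
(the next term ⌊923/43^2⌋ = 0, terminating the sum). Summing: v_43(923!) = 21 = 21.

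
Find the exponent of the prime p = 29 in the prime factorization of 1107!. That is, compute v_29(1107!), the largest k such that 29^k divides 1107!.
v_29(1107!) = 39

Legendre's formula: v_p(n!) = Σ_{k ≥ 1} ⌊n / p^k⌋. For p = 29, n = 1107, the terms are:
  ⌊1107/29^1⌋ = ⌊1107/29⌋ = 38
  ⌊1107/29^2⌋ = ⌊1107/841⌋ = 1
(the next term ⌊1107/29^3⌋ = 0, terminating the sum). Summing: v_29(1107!) = 38 + 1 = 39.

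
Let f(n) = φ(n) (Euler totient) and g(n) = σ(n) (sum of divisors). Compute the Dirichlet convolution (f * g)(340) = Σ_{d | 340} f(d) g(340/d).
(φ * σ)(340) = 4080

Divisors of 340: [1, 2, 4, 5, 10, 17, 20, 34, 68, 85, 170, 340]. For each d | 340:
  d = 1: φ(1) · σ(340/1) = 1 · 756 = 756
  d = 2: φ(2) · σ(340/2) = 1 · 324 = 324
  d = 4: φ(4) · σ(340/4) = 2 · 108 = 216
  d = 5: φ(5) · σ(340/5) = 4 · 126 = 504
  d = 10: φ(10) · σ(340/10) = 4 · 54 = 216
  d = 17: φ(17) · σ(340/17) = 16 · 42 = 672
  d = 20: φ(20) · σ(340/20) = 8 · 18 = 144
  d = 34: φ(34) · σ(340/34) = 16 · 18 = 288
  d = 68: φ(68) · σ(340/68) = 32 · 6 = 192
  d = 85: φ(85) · σ(340/85) = 64 · 7 = 448
  d = 170: φ(170) · σ(340/170) = 64 · 3 = 192
  d = 340: φ(340) · σ(340/340) = 128 · 1 = 128
Summing: (φ * σ)(340) = 756 + 324 + 216 + 504 + 216 + 672 + 144 + 288 + 192 + 448 + 192 + 128 = 4080.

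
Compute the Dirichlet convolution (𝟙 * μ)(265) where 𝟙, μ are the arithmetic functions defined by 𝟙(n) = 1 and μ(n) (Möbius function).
(𝟙 * μ)(265) = 0

Divisors of 265: [1, 5, 53, 265]. For each d | 265:
  d = 1: 𝟙(1) · μ(265/1) = 1 · 1 = 1
  d = 5: 𝟙(5) · μ(265/5) = 1 · -1 = -1
  d = 53: 𝟙(53) · μ(265/53) = 1 · -1 = -1
  d = 265: 𝟙(265) · μ(265/265) = 1 · 1 = 1
Summing: (𝟙 * μ)(265) = 1 + -1 + -1 + 1 = 0.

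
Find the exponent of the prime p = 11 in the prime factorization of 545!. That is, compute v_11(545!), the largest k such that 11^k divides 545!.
v_11(545!) = 53

Legendre's formula: v_p(n!) = Σ_{k ≥ 1} ⌊n / p^k⌋. For p = 11, n = 545, the terms are:
  ⌊545/11^1⌋ = ⌊545/11⌋ = 49
  ⌊545/11^2⌋ = ⌊545/121⌋ = 4
(the next term ⌊545/11^3⌋ = 0, terminating the sum). Summing: v_11(545!) = 49 + 4 = 53.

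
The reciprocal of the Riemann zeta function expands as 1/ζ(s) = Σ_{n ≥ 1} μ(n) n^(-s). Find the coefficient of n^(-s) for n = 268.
μ(268) = 0

Factor n = 268 = 2^2 · 67. μ(n) = 0 if any exponent ≥ 2 (not squarefree); otherwise μ(n) = (−1)^{ω(n)} where ω(n) is the number of distinct prime factors. Applying: μ(268) = 0.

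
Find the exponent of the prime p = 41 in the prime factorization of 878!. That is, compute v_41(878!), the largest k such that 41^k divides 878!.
v_41(878!) = 21

Legendre's formula: v_p(n!) = Σ_{k ≥ 1} ⌊n / p^k⌋. For p = 41, n = 878, the terms are:
  ⌊878/41^1⌋ = ⌊878/41⌋ = 21
(the next term ⌊878/41^2⌋ = 0, terminating the sum). Summing: v_41(878!) = 21 = 21.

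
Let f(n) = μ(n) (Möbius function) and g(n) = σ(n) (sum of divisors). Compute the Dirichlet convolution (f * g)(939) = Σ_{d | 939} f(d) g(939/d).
(μ * σ)(939) = 939

Divisors of 939: [1, 3, 313, 939]. For each d | 939:
  d = 1: μ(1) · σ(939/1) = 1 · 1256 = 1256
  d = 3: μ(3) · σ(939/3) = -1 · 314 = -314
  d = 313: μ(313) · σ(939/313) = -1 · 4 = -4
  d = 939: μ(939) · σ(939/939) = 1 · 1 = 1
Summing: (μ * σ)(939) = 1256 + -314 + -4 + 1 = 939.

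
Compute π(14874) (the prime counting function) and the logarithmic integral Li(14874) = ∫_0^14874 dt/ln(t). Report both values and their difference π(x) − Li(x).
π(14874) = 1742;  Li(14874) ≈ 1763.52;  π(x) − Li(x) ≈ -21.52.

Direct count of primes ≤ 14874 gives π(14874) = 1742. Numerical evaluation of the logarithmic integral gives Li(14874) ≈ 1763.52. The difference π(x) − Li(x) ≈ -21.52 is typically negative for small/moderate x (Li(x) overestimates), though Littlewood's theorem shows this sign changes infinitely often.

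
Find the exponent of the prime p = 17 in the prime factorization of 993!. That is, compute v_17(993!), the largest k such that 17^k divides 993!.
v_17(993!) = 61

Legendre's formula: v_p(n!) = Σ_{k ≥ 1} ⌊n / p^k⌋. For p = 17, n = 993, the terms are:
  ⌊993/17^1⌋ = ⌊993/17⌋ = 58
  ⌊993/17^2⌋ = ⌊993/289⌋ = 3
(the next term ⌊993/17^3⌋ = 0, terminating the sum). Summing: v_17(993!) = 58 + 3 = 61.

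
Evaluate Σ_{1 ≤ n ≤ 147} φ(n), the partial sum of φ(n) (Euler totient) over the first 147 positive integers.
Σ_{n ≤ 147} φ(n) = 6598

Compute φ(n) for each 1 ≤ n ≤ 147: φ(1) = 1, φ(2) = 1, φ(3) = 2, φ(4) = 2, φ(5) = 4, φ(6) = 2, φ(7) = 6, φ(8) = 4, φ(9) = 6, φ(10) = 4, φ(11) = 10, φ(12) = 4, φ(13) = 12, φ(14) = 6, φ(15) = 8, φ(16) = 8, φ(17) = 16, φ(18) = 6, φ(19) = 18, φ(20) = 8, φ(21) = 12, φ(22) = 10, φ(23) = 22, φ(24) = 8, φ(25) = 20, φ(26) = 12, φ(27) = 18, φ(28) = 12, φ(29) = 28, φ(30) = 8, φ(31) = 30, φ(32) = 16, φ(33) = 20, φ(34) = 16, φ(35) = 24, φ(36) = 12, φ(37) = 36, φ(38) = 18, φ(39) = 24, φ(40) = 16, φ(41) = 40, φ(42) = 12, φ(43) = 42, φ(44) = 20, φ(45) = 24, φ(46) = 22, φ(47) = 46, φ(48) = 16, φ(49) = 42, φ(50) = 20, φ(51) = 32, φ(52) = 24, φ(53) = 52, φ(54) = 18, φ(55) = 40, φ(56) = 24, φ(57) = 36, φ(58) = 28, φ(59) = 58, φ(60) = 16, φ(61) = 60, φ(62) = 30, φ(63) = 36, φ(64) = 32, φ(65) = 48, φ(66) = 20, φ(67) = 66, φ(68) = 32, φ(69) = 44, φ(70) = 24, φ(71) = 70, φ(72) = 24, φ(73) = 72, φ(74) = 36, φ(75) = 40, φ(76) = 36, φ(77) = 60, φ(78) = 24, φ(79) = 78, φ(80) = 32, φ(81) = 54, φ(82) = 40, φ(83) = 82, φ(84) = 24, φ(85) = 64, φ(86) = 42, φ(87) = 56, φ(88) = 40, φ(89) = 88, φ(90) = 24, φ(91) = 72, φ(92) = 44, φ(93) = 60, φ(94) = 46, φ(95) = 72, φ(96) = 32, φ(97) = 96, φ(98) = 42, φ(99) = 60, φ(100) = 40, φ(101) = 100, φ(102) = 32, φ(103) = 102, φ(104) = 48, φ(105) = 48, φ(106) = 52, φ(107) = 106, φ(108) = 36, φ(109) = 108, φ(110) = 40, φ(111) = 72, φ(112) = 48, φ(113) = 112, φ(114) = 36, φ(115) = 88, φ(116) = 56, φ(117) = 72, φ(118) = 58, φ(119) = 96, φ(120) = 32, φ(121) = 110, φ(122) = 60, φ(123) = 80, φ(124) = 60, φ(125) = 100, φ(126) = 36, φ(127) = 126, φ(128) = 64, φ(129) = 84, φ(130) = 48, φ(131) = 130, φ(132) = 40, φ(133) = 108, φ(134) = 66, φ(135) = 72, φ(136) = 64, φ(137) = 136, φ(138) = 44, φ(139) = 138, φ(140) = 48, φ(141) = 92, φ(142) = 70, φ(143) = 120, φ(144) = 48, φ(145) = 112, φ(146) = 72, φ(147) = 84. Summing all 147 values: 6598. (Average order: Σ_{n ≤ x} φ(n) ~ (3/π²) x². For x = 147, (3/π²)·147² ≈ 6568.35.)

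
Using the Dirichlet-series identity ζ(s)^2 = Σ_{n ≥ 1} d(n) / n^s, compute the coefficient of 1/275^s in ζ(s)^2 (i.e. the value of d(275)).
d(275) = 6

ζ(s)^2 = (Σ 1/m^s)(Σ 1/k^s). The coefficient of 1/n^s in the product is the number of ordered pairs (m, k) with mk = n, which equals d(n). For n = 275, divisors are [1, 5, 11, 25, 55, 275], so d(275) = 6.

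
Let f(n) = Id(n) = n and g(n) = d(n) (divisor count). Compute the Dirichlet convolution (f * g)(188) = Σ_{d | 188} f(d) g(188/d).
(Id * d)(188) = 539

Divisors of 188: [1, 2, 4, 47, 94, 188]. For each d | 188:
  d = 1: Id(1) · d(188/1) = 1 · 6 = 6
  d = 2: Id(2) · d(188/2) = 2 · 4 = 8
  d = 4: Id(4) · d(188/4) = 4 · 2 = 8
  d = 47: Id(47) · d(188/47) = 47 · 3 = 141
  d = 94: Id(94) · d(188/94) = 94 · 2 = 188
  d = 188: Id(188) · d(188/188) = 188 · 1 = 188
Summing: (Id * d)(188) = 6 + 8 + 8 + 141 + 188 + 188 = 539.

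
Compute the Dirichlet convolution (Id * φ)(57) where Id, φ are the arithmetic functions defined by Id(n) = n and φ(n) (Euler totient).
(Id * φ)(57) = 185

Divisors of 57: [1, 3, 19, 57]. For each d | 57:
  d = 1: Id(1) · φ(57/1) = 1 · 36 = 36
  d = 3: Id(3) · φ(57/3) = 3 · 18 = 54
  d = 19: Id(19) · φ(57/19) = 19 · 2 = 38
  d = 57: Id(57) · φ(57/57) = 57 · 1 = 57
Summing: (Id * φ)(57) = 36 + 54 + 38 + 57 = 185.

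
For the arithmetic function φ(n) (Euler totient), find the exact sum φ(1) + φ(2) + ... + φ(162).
Σ_{n ≤ 162} φ(n) = 7992

Compute φ(n) for each 1 ≤ n ≤ 162: φ(1) = 1, φ(2) = 1, φ(3) = 2, φ(4) = 2, φ(5) = 4, φ(6) = 2, φ(7) = 6, φ(8) = 4, φ(9) = 6, φ(10) = 4, φ(11) = 10, φ(12) = 4, φ(13) = 12, φ(14) = 6, φ(15) = 8, φ(16) = 8, φ(17) = 16, φ(18) = 6, φ(19) = 18, φ(20) = 8, φ(21) = 12, φ(22) = 10, φ(23) = 22, φ(24) = 8, φ(25) = 20, φ(26) = 12, φ(27) = 18, φ(28) = 12, φ(29) = 28, φ(30) = 8, φ(31) = 30, φ(32) = 16, φ(33) = 20, φ(34) = 16, φ(35) = 24, φ(36) = 12, φ(37) = 36, φ(38) = 18, φ(39) = 24, φ(40) = 16, φ(41) = 40, φ(42) = 12, φ(43) = 42, φ(44) = 20, φ(45) = 24, φ(46) = 22, φ(47) = 46, φ(48) = 16, φ(49) = 42, φ(50) = 20, φ(51) = 32, φ(52) = 24, φ(53) = 52, φ(54) = 18, φ(55) = 40, φ(56) = 24, φ(57) = 36, φ(58) = 28, φ(59) = 58, φ(60) = 16, φ(61) = 60, φ(62) = 30, φ(63) = 36, φ(64) = 32, φ(65) = 48, φ(66) = 20, φ(67) = 66, φ(68) = 32, φ(69) = 44, φ(70) = 24, φ(71) = 70, φ(72) = 24, φ(73) = 72, φ(74) = 36, φ(75) = 40, φ(76) = 36, φ(77) = 60, φ(78) = 24, φ(79) = 78, φ(80) = 32, φ(81) = 54, φ(82) = 40, φ(83) = 82, φ(84) = 24, φ(85) = 64, φ(86) = 42, φ(87) = 56, φ(88) = 40, φ(89) = 88, φ(90) = 24, φ(91) = 72, φ(92) = 44, φ(93) = 60, φ(94) = 46, φ(95) = 72, φ(96) = 32, φ(97) = 96, φ(98) = 42, φ(99) = 60, φ(100) = 40, φ(101) = 100, φ(102) = 32, φ(103) = 102, φ(104) = 48, φ(105) = 48, φ(106) = 52, φ(107) = 106, φ(108) = 36, φ(109) = 108, φ(110) = 40, φ(111) = 72, φ(112) = 48, φ(113) = 112, φ(114) = 36, φ(115) = 88, φ(116) = 56, φ(117) = 72, φ(118) = 58, φ(119) = 96, φ(120) = 32, φ(121) = 110, φ(122) = 60, φ(123) = 80, φ(124) = 60, φ(125) = 100, φ(126) = 36, φ(127) = 126, φ(128) = 64, φ(129) = 84, φ(130) = 48, φ(131) = 130, φ(132) = 40, φ(133) = 108, φ(134) = 66, φ(135) = 72, φ(136) = 64, φ(137) = 136, φ(138) = 44, φ(139) = 138, φ(140) = 48, φ(141) = 92, φ(142) = 70, φ(143) = 120, φ(144) = 48, φ(145) = 112, φ(146) = 72, φ(147) = 84, φ(148) = 72, φ(149) = 148, φ(150) = 40, φ(151) = 150, φ(152) = 72, φ(153) = 96, φ(154) = 60, φ(155) = 120, φ(156) = 48, φ(157) = 156, φ(158) = 78, φ(159) = 104, φ(160) = 64, φ(161) = 132, φ(162) = 54. Summing all 162 values: 7992. (Average order: Σ_{n ≤ x} φ(n) ~ (3/π²) x². For x = 162, (3/π²)·162² ≈ 7977.22.)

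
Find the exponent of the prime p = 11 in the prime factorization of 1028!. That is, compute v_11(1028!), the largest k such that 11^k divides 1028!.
v_11(1028!) = 101

Legendre's formula: v_p(n!) = Σ_{k ≥ 1} ⌊n / p^k⌋. For p = 11, n = 1028, the terms are:
  ⌊1028/11^1⌋ = ⌊1028/11⌋ = 93
  ⌊1028/11^2⌋ = ⌊1028/121⌋ = 8
(the next term ⌊1028/11^3⌋ = 0, terminating the sum). Summing: v_11(1028!) = 93 + 8 = 101.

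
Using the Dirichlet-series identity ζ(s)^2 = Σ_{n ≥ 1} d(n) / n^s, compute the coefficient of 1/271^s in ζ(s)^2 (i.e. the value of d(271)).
d(271) = 2

ζ(s)^2 = (Σ 1/m^s)(Σ 1/k^s). The coefficient of 1/n^s in the product is the number of ordered pairs (m, k) with mk = n, which equals d(n). For n = 271, divisors are [1, 271], so d(271) = 2.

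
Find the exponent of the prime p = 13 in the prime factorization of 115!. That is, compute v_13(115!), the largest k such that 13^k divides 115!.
v_13(115!) = 8

Legendre's formula: v_p(n!) = Σ_{k ≥ 1} ⌊n / p^k⌋. For p = 13, n = 115, the terms are:
  ⌊115/13^1⌋ = ⌊115/13⌋ = 8
(the next term ⌊115/13^2⌋ = 0, terminating the sum). Summing: v_13(115!) = 8 = 8.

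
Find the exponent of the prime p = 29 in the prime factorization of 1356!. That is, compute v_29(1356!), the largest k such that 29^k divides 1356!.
v_29(1356!) = 47

Legendre's formula: v_p(n!) = Σ_{k ≥ 1} ⌊n / p^k⌋. For p = 29, n = 1356, the terms are:
  ⌊1356/29^1⌋ = ⌊1356/29⌋ = 46
  ⌊1356/29^2⌋ = ⌊1356/841⌋ = 1
(the next term ⌊1356/29^3⌋ = 0, terminating the sum). Summing: v_29(1356!) = 46 + 1 = 47.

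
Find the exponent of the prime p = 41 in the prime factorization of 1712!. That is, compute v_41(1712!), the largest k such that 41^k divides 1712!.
v_41(1712!) = 42

Legendre's formula: v_p(n!) = Σ_{k ≥ 1} ⌊n / p^k⌋. For p = 41, n = 1712, the terms are:
  ⌊1712/41^1⌋ = ⌊1712/41⌋ = 41
  ⌊1712/41^2⌋ = ⌊1712/1681⌋ = 1
(the next term ⌊1712/41^3⌋ = 0, terminating the sum). Summing: v_41(1712!) = 41 + 1 = 42.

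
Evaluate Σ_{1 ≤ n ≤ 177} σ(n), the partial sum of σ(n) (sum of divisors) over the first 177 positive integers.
Σ_{n ≤ 177} σ(n) = 25824

Compute σ(n) for each 1 ≤ n ≤ 177: σ(1) = 1, σ(2) = 3, σ(3) = 4, σ(4) = 7, σ(5) = 6, σ(6) = 12, σ(7) = 8, σ(8) = 15, σ(9) = 13, σ(10) = 18, σ(11) = 12, σ(12) = 28, σ(13) = 14, σ(14) = 24, σ(15) = 24, σ(16) = 31, σ(17) = 18, σ(18) = 39, σ(19) = 20, σ(20) = 42, σ(21) = 32, σ(22) = 36, σ(23) = 24, σ(24) = 60, σ(25) = 31, σ(26) = 42, σ(27) = 40, σ(28) = 56, σ(29) = 30, σ(30) = 72, σ(31) = 32, σ(32) = 63, σ(33) = 48, σ(34) = 54, σ(35) = 48, σ(36) = 91, σ(37) = 38, σ(38) = 60, σ(39) = 56, σ(40) = 90, σ(41) = 42, σ(42) = 96, σ(43) = 44, σ(44) = 84, σ(45) = 78, σ(46) = 72, σ(47) = 48, σ(48) = 124, σ(49) = 57, σ(50) = 93, σ(51) = 72, σ(52) = 98, σ(53) = 54, σ(54) = 120, σ(55) = 72, σ(56) = 120, σ(57) = 80, σ(58) = 90, σ(59) = 60, σ(60) = 168, σ(61) = 62, σ(62) = 96, σ(63) = 104, σ(64) = 127, σ(65) = 84, σ(66) = 144, σ(67) = 68, σ(68) = 126, σ(69) = 96, σ(70) = 144, σ(71) = 72, σ(72) = 195, σ(73) = 74, σ(74) = 114, σ(75) = 124, σ(76) = 140, σ(77) = 96, σ(78) = 168, σ(79) = 80, σ(80) = 186, σ(81) = 121, σ(82) = 126, σ(83) = 84, σ(84) = 224, σ(85) = 108, σ(86) = 132, σ(87) = 120, σ(88) = 180, σ(89) = 90, σ(90) = 234, σ(91) = 112, σ(92) = 168, σ(93) = 128, σ(94) = 144, σ(95) = 120, σ(96) = 252, σ(97) = 98, σ(98) = 171, σ(99) = 156, σ(100) = 217, σ(101) = 102, σ(102) = 216, σ(103) = 104, σ(104) = 210, σ(105) = 192, σ(106) = 162, σ(107) = 108, σ(108) = 280, σ(109) = 110, σ(110) = 216, σ(111) = 152, σ(112) = 248, σ(113) = 114, σ(114) = 240, σ(115) = 144, σ(116) = 210, σ(117) = 182, σ(118) = 180, σ(119) = 144, σ(120) = 360, σ(121) = 133, σ(122) = 186, σ(123) = 168, σ(124) = 224, σ(125) = 156, σ(126) = 312, σ(127) = 128, σ(128) = 255, σ(129) = 176, σ(130) = 252, σ(131) = 132, σ(132) = 336, σ(133) = 160, σ(134) = 204, σ(135) = 240, σ(136) = 270, σ(137) = 138, σ(138) = 288, σ(139) = 140, σ(140) = 336, σ(141) = 192, σ(142) = 216, σ(143) = 168, σ(144) = 403, σ(145) = 180, σ(146) = 222, σ(147) = 228, σ(148) = 266, σ(149) = 150, σ(150) = 372, σ(151) = 152, σ(152) = 300, σ(153) = 234, σ(154) = 288, σ(155) = 192, σ(156) = 392, σ(157) = 158, σ(158) = 240, σ(159) = 216, σ(160) = 378, σ(161) = 192, σ(162) = 363, σ(163) = 164, σ(164) = 294, σ(165) = 288, σ(166) = 252, σ(167) = 168, σ(168) = 480, σ(169) = 183, σ(170) = 324, σ(171) = 260, σ(172) = 308, σ(173) = 174, σ(174) = 360, σ(175) = 248, σ(176) = 372, σ(177) = 240. Summing all 177 values: 25824. (Average order: Σ_{n ≤ x} σ(n) ~ (π²/12) x². For x = 177, (π²/12)·177² ≈ 25767.07.)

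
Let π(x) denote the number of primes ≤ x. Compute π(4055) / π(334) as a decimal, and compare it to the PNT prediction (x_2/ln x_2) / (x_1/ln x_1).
π(4055)/π(334) = 559/67 ≈ 8.3433;  PNT prediction ≈ 8.4923.

π(334) = 67 and π(4055) = 559, so π(4055)/π(334) ≈ 8.3433. The PNT-predicted ratio is (4055/ln(4055)) / (334/ln(334)) ≈ 8.4923. The two agree to within a few percent, as expected.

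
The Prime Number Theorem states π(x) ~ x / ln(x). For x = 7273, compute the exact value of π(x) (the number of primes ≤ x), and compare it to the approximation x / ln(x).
π(7273) = 928;  x/ln(x) ≈ 817.93;  relative error ≈ 11.86%.

Directly count primes up to 7273: π(7273) = 928. The PNT approximation gives 7273/ln(7273) ≈ 7273/8.89192 ≈ 817.93. Relative error (π(x) − x/ln(x)) / π(x) ≈ 11.86%; the approximation is known to undercount slightly (Li(x) is a better estimate).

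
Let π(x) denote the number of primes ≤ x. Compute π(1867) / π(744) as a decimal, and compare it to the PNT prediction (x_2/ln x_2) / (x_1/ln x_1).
π(1867)/π(744) = 285/132 ≈ 2.1591;  PNT prediction ≈ 2.2029.

π(744) = 132 and π(1867) = 285, so π(1867)/π(744) ≈ 2.1591. The PNT-predicted ratio is (1867/ln(1867)) / (744/ln(744)) ≈ 2.2029. The two agree to within a few percent, as expected.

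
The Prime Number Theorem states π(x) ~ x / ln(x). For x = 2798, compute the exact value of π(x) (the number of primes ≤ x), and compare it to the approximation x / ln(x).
π(2798) = 407;  x/ln(x) ≈ 352.54;  relative error ≈ 13.38%.

Directly count primes up to 2798: π(2798) = 407. The PNT approximation gives 2798/ln(2798) ≈ 2798/7.93666 ≈ 352.54. Relative error (π(x) − x/ln(x)) / π(x) ≈ 13.38%; the approximation is known to undercount slightly (Li(x) is a better estimate).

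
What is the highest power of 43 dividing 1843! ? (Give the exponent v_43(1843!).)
v_43(1843!) = 42

Legendre's formula: v_p(n!) = Σ_{k ≥ 1} ⌊n / p^k⌋. For p = 43, n = 1843, the terms are:
  ⌊1843/43^1⌋ = ⌊1843/43⌋ = 42
(the next term ⌊1843/43^2⌋ = 0, terminating the sum). Summing: v_43(1843!) = 42 = 42.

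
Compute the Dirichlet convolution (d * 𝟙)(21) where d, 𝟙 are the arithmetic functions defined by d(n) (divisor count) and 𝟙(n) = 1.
(d * 𝟙)(21) = 9

Divisors of 21: [1, 3, 7, 21]. For each d | 21:
  d = 1: d(1) · 𝟙(21/1) = 1 · 1 = 1
  d = 3: d(3) · 𝟙(21/3) = 2 · 1 = 2
  d = 7: d(7) · 𝟙(21/7) = 2 · 1 = 2
  d = 21: d(21) · 𝟙(21/21) = 4 · 1 = 4
Summing: (d * 𝟙)(21) = 1 + 2 + 2 + 4 = 9.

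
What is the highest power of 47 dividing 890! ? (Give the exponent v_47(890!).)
v_47(890!) = 18

Legendre's formula: v_p(n!) = Σ_{k ≥ 1} ⌊n / p^k⌋. For p = 47, n = 890, the terms are:
  ⌊890/47^1⌋ = ⌊890/47⌋ = 18
(the next term ⌊890/47^2⌋ = 0, terminating the sum). Summing: v_47(890!) = 18 = 18.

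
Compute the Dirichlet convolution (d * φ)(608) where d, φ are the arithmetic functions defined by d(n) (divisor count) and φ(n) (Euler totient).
(d * φ)(608) = 1260

Divisors of 608: [1, 2, 4, 8, 16, 19, 32, 38, 76, 152, 304, 608]. For each d | 608:
  d = 1: d(1) · φ(608/1) = 1 · 288 = 288
  d = 2: d(2) · φ(608/2) = 2 · 144 = 288
  d = 4: d(4) · φ(608/4) = 3 · 72 = 216
  d = 8: d(8) · φ(608/8) = 4 · 36 = 144
  d = 16: d(16) · φ(608/16) = 5 · 18 = 90
  d = 19: d(19) · φ(608/19) = 2 · 16 = 32
  d = 32: d(32) · φ(608/32) = 6 · 18 = 108
  d = 38: d(38) · φ(608/38) = 4 · 8 = 32
  d = 76: d(76) · φ(608/76) = 6 · 4 = 24
  d = 152: d(152) · φ(608/152) = 8 · 2 = 16
  d = 304: d(304) · φ(608/304) = 10 · 1 = 10
  d = 608: d(608) · φ(608/608) = 12 · 1 = 12
Summing: (d * φ)(608) = 288 + 288 + 216 + 144 + 90 + 32 + 108 + 32 + 24 + 16 + 10 + 12 = 1260.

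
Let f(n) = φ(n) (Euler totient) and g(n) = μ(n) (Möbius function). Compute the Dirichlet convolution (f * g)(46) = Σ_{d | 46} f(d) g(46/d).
(φ * μ)(46) = 0

Divisors of 46: [1, 2, 23, 46]. For each d | 46:
  d = 1: φ(1) · μ(46/1) = 1 · 1 = 1
  d = 2: φ(2) · μ(46/2) = 1 · -1 = -1
  d = 23: φ(23) · μ(46/23) = 22 · -1 = -22
  d = 46: φ(46) · μ(46/46) = 22 · 1 = 22
Summing: (φ * μ)(46) = 1 + -1 + -22 + 22 = 0.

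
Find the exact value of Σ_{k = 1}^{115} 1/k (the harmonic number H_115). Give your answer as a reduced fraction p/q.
H_115 = 92573227274776723505600817476549419778817513966049/17379782769567790172972927968296006432665936992320

Direct summation: H_115 = 1 + 1/2 + ... + 1/115. The least common denominator is lcm(1, ..., 115) = 955888052326228459513511038256280353796626534577600; over this denominator the numerator is 955888052326228459513511038256280353796626534577600 + 477944026163114229756755519128140176898313267288800 + 318629350775409486504503679418760117932208844859200 + 238972013081557114878377759564070088449156633644400 + 191177610465245691902702207651256070759325306915520 + 159314675387704743252251839709380058966104422429600 + 136555436046604065644787291179468621970946647796800 + 119486006540778557439188879782035044224578316822200 + 106209783591803162168167893139586705977402948286400 + 95588805232622845951351103825628035379662653457760 + 86898913847838950864864639841480032163329684961600 + 79657337693852371626125919854690029483052211214800 + 73529850178940650731808541404329257984355887275200 + 68277718023302032822393645589734310985473323898400 + 63725870155081897300900735883752023586441768971840 + 59743003270389278719594439891017522112289158411100 + 56228708960366379971383002250369432576272149092800 + 53104891795901581084083946569793352988701474143200 + 50309897490854129448079528329277913357717186030400 + 47794402616311422975675551912814017689831326728880 + 45518478682201355214929097059822873990315549265600 + 43449456923919475432432319920740016081664842480800 + 41560350101140367804935262532881754512896805851200 + 39828668846926185813062959927345014741526105607400 + 38235522093049138380540441530251214151865061383104 + 36764925089470325365904270702164628992177943637600 + 35403261197267720722722631046528901992467649428800 + 34138859011651016411196822794867155492736661949200 + 32961656976766498603914173732975184613676777054400 + 31862935077540948650450367941876011793220884485920 + 30835098462136401919790678653428398509568597889600 + 29871501635194639359797219945508761056144579205550 + 28966304615946316954954879947160010721109894987200 + 28114354480183189985691501125184716288136074546400 + 27311087209320813128957458235893724394189329559360 + 26552445897950790542041973284896676494350737071600 + 25834812225033201608473271304223793345854771204800 + 25154948745427064724039764164638956678858593015200 + 24509950059646883577269513801443085994785295758400 + 23897201308155711487837775956407008844915663364440 + 23314342739664108768622220445275130580405525233600 + 22759239341100677607464548529911436995157774632800 + 22229954705261126965430489261773961716200617083200 + 21724728461959737716216159960370008040832421240400 + 21241956718360632433633578627917341195480589657280 + 20780175050570183902467631266440877256448402925600 + 20338043666515499138585341239495326676523968820800 + 19914334423463092906531479963672507370763052803700 + 19507919435229152234969613025638374567278092542400 + 19117761046524569190270220765125607075932530691552 + 18742902986788793323794334083456477525424049697600 + 18382462544735162682952135351082314496088971818800 + 18035623628796763387047378080307176486728802539200 + 17701630598633860361361315523264450996233824714400 + 17379782769567790172972927968296006432665936992320 + 17069429505825508205598411397433577746368330974600 + 16769965830284709816026509443092637785905728676800 + 16480828488383249301957086866487592306838388527200 + 16201492412308956940906966750106446674519093806400 + 15931467538770474325225183970938005896610442242960 + 15670295939774237041205098987807874652403713681600 + 15417549231068200959895339326714199254784298944800 + 15172826227400451738309699019940957996771849755200 + 14935750817597319679898609972754380528072289602775 + 14705970035788130146361708280865851596871177455040 + 14483152307973158477477439973580005360554947493600 + 14266985855615350141992702063526572444725769172800 + 14057177240091594992845750562592358144068037273200 + 13853450033713455934978420844293918170965601950400 + 13655543604660406564478729117946862197094664779680 + 13463212004594767035401563919102540194318683585600 + 13276222948975395271020986642448338247175368535800 + 13094356881181211774157685455565484298583925131200 + 12917406112516600804236635652111896672927385602400 + 12745174031016379460180147176750404717288353794368 + 12577474372713532362019882082319478339429296507600 + 12414130549691278694980662834497147451904240708800 + 12254975029823441788634756900721542997392647879200 + 12099848763623145057133051117168105744261095374400 + 11948600654077855743918887978203504422457831682220 + 11801087065755906907574210348842967330822549809600 + 11657171369832054384311110222637565290202762616800 + 11516723522002752524259169135617835587911163067200 + 11379619670550338803732274264955718497578887316400 + 11245741792073275994276600450073886515254429818560 + 11114977352630563482715244630886980858100308541600 + 10987218992255499534638057910991728204558925684800 + 10862364230979868858108079980185004020416210620200 + 10740315194676724264196753238834610716816028478400 + 10620978359180316216816789313958670597740294828640 + 10504264311277235818829791629189893997765126753600 + 10390087525285091951233815633220438628224201462800 + 10278366154045467306596892884476132836522865963200 + 10169021833257749569292670619747663338261984410400 + 10061979498170825889615905665855582671543437206080 + 9957167211731546453265739981836253685381526401850 + 9854516003363179994984649878930725296872438500800 + 9753959717614576117484806512819187283639046271200 + 9655434871982105651651626649053336907036631662400 + 9558880523262284595135110382562803537966265345776 + 9464238141843846133797138992636439146501252817600 + 9371451493394396661897167041728238762712024848800 + 9280466527439111257412728526760003434918704219200 + 9191231272367581341476067675541157248044485909400 + 9103695736440271042985819411964574798063109853120 + 9017811814398381693523689040153588243364401269600 + 8933533199310546350593561105198881811183425556800 + 8850815299316930180680657761632225498116912357200 + 8769615158956224399206523286754865631161711326400 + 8689891384783895086486463984148003216332968496160 + 8611604075011067202824423768074597781951590401600 + 8534714752912754102799205698716788873184165487300 + 8459186303771933270031071135011330564571916235200 + 8384982915142354908013254721546318892952864338400 + 8312070020228073560987052506576350902579361170240 = 5091527500112719792808044961210218087834963268132695, so H_115 = 5091527500112719792808044961210218087834963268132695/955888052326228459513511038256280353796626534577600; reducing by gcd(5091527500112719792808044961210218087834963268132695, 955888052326228459513511038256280353796626534577600) = 55 gives 92573227274776723505600817476549419778817513966049/17379782769567790172972927968296006432665936992320 ≈ 5.32649. (The PNT-adjacent estimate ln(115) + γ ≈ 5.32215 matches within O(1/n).)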